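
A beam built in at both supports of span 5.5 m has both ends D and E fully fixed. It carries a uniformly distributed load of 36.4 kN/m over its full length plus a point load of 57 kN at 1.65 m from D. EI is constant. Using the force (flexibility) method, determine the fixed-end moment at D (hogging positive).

M_D = 137.8 kN·m

Release both end moments; the primary structure is a simply-supported span DE with redundants M_D and M_E.
End rotations of the released simple span under the applied load (×1/EI):
  at D: UDL 36.4: wL³/(24EI) = 252.3/EI
  at E: UDL 36.4: wL³/(24EI) = 252.3/EI
  at D: point load 57 at a = 1.65: Pab(L + b)/(6LEI) = 102.6/EI
  at E: point load 57 at a = 1.65: Pab(L + a)/(6LEI) = 78.45/EI
  θ_D0 = 354.9/EI,  θ_E0 = 330.8/EI
Flexibility coefficients: a unit moment at one end gives L/(3EI) there and L/(6EI) at the far end, so f₁₁ = f₂₂ = 1.833/EI and f₁₂ = f₂₁ = 0.9167/EI.
Compatibility — zero rotation at each built-in end:
  1.833 M_D + 0.9167 M_E = 354.9
  0.9167 M_D + 1.833 M_E = 330.8
Solving the pair gives M_D = 137.8 kN·m and M_E = 111.5 kN·m (hogging).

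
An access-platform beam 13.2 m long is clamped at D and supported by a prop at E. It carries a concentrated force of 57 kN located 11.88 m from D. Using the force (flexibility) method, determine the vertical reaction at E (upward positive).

Remove the prop at E; the released (primary) structure is a cantilever built in at D.
Primary-structure tip deflection at E by superposition:
  point load 57 at a = 11.88: Pa²(3L − a)/(6EI) = 37166/EI
Tip deflection under a unit load at E: L³/(3EI) = 766.7/EI.
The prop prevents deflection at E: R_E = δ_0/δ_{EE} = 37166/766.7 = 48.48 kN.

R_E = 48.48 kN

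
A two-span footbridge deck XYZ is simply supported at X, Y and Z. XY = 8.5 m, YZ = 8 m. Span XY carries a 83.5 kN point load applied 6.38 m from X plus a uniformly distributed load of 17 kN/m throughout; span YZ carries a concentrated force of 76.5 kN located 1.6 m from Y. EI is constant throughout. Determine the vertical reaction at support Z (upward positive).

R_Z = -7.417 kN

Take M_Y as the redundant. Released structure: two simple spans XY and YZ with a hinge at Y.
Discontinuity in slope at Y on the released structure — sum the simple-span end rotations:
  span XY: point load 83.5 at a = 6.38: Pab(L + a)/(6LEI) = 329.5/EI
  span XY: UDL 17: wL³/(24EI) = 435/EI
  span YZ: point load 76.5 at a = 1.6: Pab(L + b)/(6LEI) = 235/EI
  relative rotation θ_0 = (764.5 + 235)/EI = 999.5/EI
A unit hogging moment at Y produces rotation L₁/(3EI) + L₂/(3EI) = 5.5/EI.
Slope continuity at Y: θ_0 = M_Y·5.5/EI, so M_Y = 999.5/5.5 = 181.7 kN·m (hogging).
Span YZ, ΣM about Z: R_Y^{YZ}·8 = 489.6 + 181.7, so R_Y^{YZ} = 83.92 kN and R_Z = 76.5 − 83.92 = -7.417 kN.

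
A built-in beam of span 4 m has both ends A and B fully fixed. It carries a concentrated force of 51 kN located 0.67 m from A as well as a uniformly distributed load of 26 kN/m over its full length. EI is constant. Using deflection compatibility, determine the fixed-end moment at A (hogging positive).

Release both end moments; the primary structure is a simply-supported span AB with redundants M_A and M_B.
On the primary (simply-supported) span, the end slopes from the loading are:
  at A: point load 51 at a = 0.67: Pab(L + b)/(6LEI) = 34.75/EI
  at B: point load 51 at a = 0.67: Pab(L + a)/(6LEI) = 22.14/EI
  at A: UDL 26: wL³/(24EI) = 69.33/EI
  at B: UDL 26: wL³/(24EI) = 69.33/EI
  θ_A0 = 104.1/EI,  θ_B0 = 91.47/EI
Flexibility coefficients: a unit moment at one end gives L/(3EI) there and L/(6EI) at the far end, so f₁₁ = f₂₂ = 1.333/EI and f₁₂ = f₂₁ = 0.6667/EI.
Compatibility — zero rotation at each built-in end:
  1.333 M_A + 0.6667 M_B = 104.1
  0.6667 M_A + 1.333 M_B = 91.47
Solving the pair gives M_A = 58.35 kN·m and M_B = 39.43 kN·m (hogging).

M_A = 58.35 kN·m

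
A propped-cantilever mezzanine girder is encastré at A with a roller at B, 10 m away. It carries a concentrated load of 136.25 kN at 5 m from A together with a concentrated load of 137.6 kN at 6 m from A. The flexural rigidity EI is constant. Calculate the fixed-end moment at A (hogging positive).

Choose R_B as the redundant. The primary structure is the cantilever fixed at A.
Deflection at B on the released cantilever, summing each load's contribution:
  point load 136.25 at a = 5: Pa²(3L − a)/(6EI) = 14193/EI
  point load 137.6 at a = 6: Pa²(3L − a)/(6EI) = 19814/EI
  δ_0 = 34007/EI
Tip deflection under a unit load at B: L³/(3EI) = 333.3/EI.
The prop prevents deflection at B: R_B = δ_0/δ_{BB} = 34007/333.3 = 102 kN.
Moment equilibrium about A: M_A = Σ(load moments about A) − R_B·L = 1507 − 102×10 = 486.6 kN·m.

M_A = 486.6 kN·m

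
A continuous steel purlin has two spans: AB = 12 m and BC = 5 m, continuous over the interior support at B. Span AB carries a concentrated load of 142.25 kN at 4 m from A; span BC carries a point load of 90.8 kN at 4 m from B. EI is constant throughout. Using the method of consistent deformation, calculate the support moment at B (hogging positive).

Release continuity at B by inserting a hinge; the redundant is the internal moment M_B. The primary structure is two simply-supported spans AB and BC.
End slopes at the hinge B, treating each span as simply supported:
  span AB: point load 142.25 at a = 4: Pab(L + a)/(6LEI) = 1012/EI
  span BC: point load 90.8 at a = 4: Pab(L + b)/(6LEI) = 72.64/EI
  relative rotation θ_0 = (1012 + 72.64)/EI = 1084/EI
A unit hogging moment at B produces rotation L₁/(3EI) + L₂/(3EI) = 5.667/EI.
Compatibility: M_B·(L₁+L₂)/(3EI) = θ_0, giving M_B = 191.3 kN·m (hogging).

M_B = 191.3 kN·m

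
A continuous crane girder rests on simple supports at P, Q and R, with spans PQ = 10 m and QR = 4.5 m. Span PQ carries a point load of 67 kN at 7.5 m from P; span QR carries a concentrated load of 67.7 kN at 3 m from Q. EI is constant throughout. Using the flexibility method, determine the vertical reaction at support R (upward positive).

R_R = 25.17 kN

Insert a hinge at Q; M_Q is the redundant, and each span becomes simply supported.
Rotations at Q on the released spans (each span's end-slope, ×1/EI):
  span PQ: point load 67 at a = 7.5: Pab(L + a)/(6LEI) = 366.4/EI
  span QR: point load 67.7 at a = 3: Pab(L + b)/(6LEI) = 67.7/EI
  relative rotation θ_0 = (366.4 + 67.7)/EI = 434.1/EI
A unit hogging moment at Q produces rotation L₁/(3EI) + L₂/(3EI) = 4.833/EI.
Slope continuity at Q: θ_0 = M_Q·4.833/EI, so M_Q = 434.1/4.833 = 89.82 kN·m (hogging).
Span QR, ΣM about R: R_Q^{QR}·4.5 = 101.5 + 89.82, so R_Q^{QR} = 42.53 kN and R_R = 67.7 − 42.53 = 25.17 kN.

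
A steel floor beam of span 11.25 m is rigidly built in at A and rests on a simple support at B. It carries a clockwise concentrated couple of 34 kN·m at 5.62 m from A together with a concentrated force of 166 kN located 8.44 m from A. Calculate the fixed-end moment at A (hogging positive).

Remove the prop at B; the released (primary) structure is a cantilever built in at A.
Downward deflection at the released point B due to the loads:
  clockwise couple 34 at a = 5.62: M₀a(2L − a)/(2EI) = 1613/EI
  point load 166 at a = 8.44: Pa²(3L − a)/(6EI) = 49881/EI
  δ_0 = 51494/EI
Tip deflection under a unit load at B: L³/(3EI) = 474.6/EI.
The prop prevents deflection at B: R_B = δ_0/δ_{BB} = 51494/474.6 = 108.5 kN.
Moment equilibrium about A: M_A = Σ(load moments about A) − R_B·L = 1435 − 108.5×11.25 = 214.5 kN·m.

M_A = 214.5 kN·m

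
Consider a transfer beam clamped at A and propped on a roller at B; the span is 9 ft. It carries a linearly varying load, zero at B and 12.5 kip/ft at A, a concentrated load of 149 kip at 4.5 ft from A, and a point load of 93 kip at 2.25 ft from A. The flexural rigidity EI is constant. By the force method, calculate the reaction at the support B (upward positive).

Release the roller at B. Primary structure: cantilever fixed at A.
Deflection at B on the released cantilever, summing each load's contribution:
  triangular load, peak 12.5 at the fixed end: w₀L⁴/(30EI) = 2734/EI
  point load 149 at a = 4.5: Pa²(3L − a)/(6EI) = 11315/EI
  point load 93 at a = 2.25: Pa²(3L − a)/(6EI) = 1942/EI
  δ_0 = 15991/EI
Flexibility coefficient — unit upward force at B: δ_{BB} = L³/(3EI) = 243/EI.
The prop prevents deflection at B: R_B = δ_0/δ_{BB} = 15991/243 = 65.8 kip.

R_B = 65.8 kip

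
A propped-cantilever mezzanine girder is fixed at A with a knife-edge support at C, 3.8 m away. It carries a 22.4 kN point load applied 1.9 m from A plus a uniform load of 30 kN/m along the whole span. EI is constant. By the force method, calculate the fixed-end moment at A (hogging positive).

Release the roller at C. Primary structure: cantilever fixed at A.
Free-end deflection of the primary structure under the applied loading (downward +):
  point load 22.4 at a = 1.9: Pa²(3L − a)/(6EI) = 128/EI
  UDL 30: wL⁴/(8EI) = 781.9/EI
  δ_0 = 910/EI
Tip deflection under a unit load at C: L³/(3EI) = 18.29/EI.
The prop prevents deflection at C: R_C = δ_0/δ_{CC} = 910/18.29 = 49.75 kN.
Moment equilibrium about A: M_A = Σ(load moments about A) − R_C·L = 259.2 − 49.75×3.8 = 70.11 kN·m.

M_A = 70.11 kN·m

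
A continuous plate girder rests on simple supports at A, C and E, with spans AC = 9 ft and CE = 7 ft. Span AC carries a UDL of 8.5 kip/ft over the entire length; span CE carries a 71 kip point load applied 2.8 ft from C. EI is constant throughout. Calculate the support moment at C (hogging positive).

Release continuity at C by inserting a hinge; the redundant is the internal moment M_C. The primary structure is two simply-supported spans AC and CE.
End slopes at the hinge C, treating each span as simply supported:
  span AC: UDL 8.5: wL³/(24EI) = 258.2/EI
  span CE: point load 71 at a = 2.8: Pab(L + b)/(6LEI) = 222.7/EI
  relative rotation θ_0 = (258.2 + 222.7)/EI = 480.8/EI
A unit hogging moment at C produces rotation L₁/(3EI) + L₂/(3EI) = 5.333/EI.
Slope continuity at C: θ_0 = M_C·5.333/EI, so M_C = 480.8/5.333 = 90.16 kip·ft (hogging).

M_C = 90.16 kip·ft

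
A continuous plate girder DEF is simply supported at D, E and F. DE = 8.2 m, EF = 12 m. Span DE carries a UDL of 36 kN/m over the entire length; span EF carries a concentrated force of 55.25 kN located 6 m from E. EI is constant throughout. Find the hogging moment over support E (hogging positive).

Release continuity at E by inserting a hinge; the redundant is the internal moment M_E. The primary structure is two simply-supported spans DE and EF.
Discontinuity in slope at E on the released structure — sum the simple-span end rotations:
  span DE: UDL 36: wL³/(24EI) = 827.1/EI
  span EF: point load 55.25 at a = 6: Pab(L + b)/(6LEI) = 497.2/EI
  relative rotation θ_0 = (827.1 + 497.2)/EI = 1324/EI
A unit hogging moment at E produces rotation L₁/(3EI) + L₂/(3EI) = 6.733/EI.
Compatibility: M_E·(L₁+L₂)/(3EI) = θ_0, giving M_E = 196.7 kN·m (hogging).

M_E = 196.7 kN·m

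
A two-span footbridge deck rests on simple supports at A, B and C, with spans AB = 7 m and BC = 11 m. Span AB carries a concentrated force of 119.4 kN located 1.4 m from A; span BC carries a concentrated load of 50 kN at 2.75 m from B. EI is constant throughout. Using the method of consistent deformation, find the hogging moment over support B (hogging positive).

M_B = 86.35 kN·m

Release continuity at B by inserting a hinge; the redundant is the internal moment M_B. The primary structure is two simply-supported spans AB and BC.
Discontinuity in slope at B on the released structure — sum the simple-span end rotations:
  span AB: point load 119.4 at a = 1.4: Pab(L + a)/(6LEI) = 187.2/EI
  span BC: point load 50 at a = 2.75: Pab(L + b)/(6LEI) = 330.9/EI
  relative rotation θ_0 = (187.2 + 330.9)/EI = 518.1/EI
A unit hogging moment at B produces rotation L₁/(3EI) + L₂/(3EI) = 6/EI.
Compatibility: M_B·(L₁+L₂)/(3EI) = θ_0, giving M_B = 86.35 kN·m (hogging).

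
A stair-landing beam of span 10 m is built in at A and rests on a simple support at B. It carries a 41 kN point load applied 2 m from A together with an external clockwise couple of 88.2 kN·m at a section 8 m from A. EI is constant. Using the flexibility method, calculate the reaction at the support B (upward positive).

Remove the prop at B; the released (primary) structure is a cantilever built in at A.
Downward deflection at the released point B due to the loads:
  point load 41 at a = 2: Pa²(3L − a)/(6EI) = 765.3/EI
  clockwise couple 88.2 at a = 8: M₀a(2L − a)/(2EI) = 4234/EI
  δ_0 = 4999/EI
Flexibility coefficient — unit upward force at B: δ_{BB} = L³/(3EI) = 333.3/EI.
Compatibility at B: δ_0 − R_B·δ_{BB} = 0, so R_B = 4999/333.3 = 15 kN.

R_B = 15 kN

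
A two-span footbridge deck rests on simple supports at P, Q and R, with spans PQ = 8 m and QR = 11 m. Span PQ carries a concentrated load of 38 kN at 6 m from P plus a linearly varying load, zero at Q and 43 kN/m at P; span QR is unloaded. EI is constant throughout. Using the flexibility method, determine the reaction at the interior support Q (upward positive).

Take M_Q as the redundant. Released structure: two simple spans PQ and QR with a hinge at Q.
Rotations at Q on the released spans (each span's end-slope, ×1/EI):
  span PQ: point load 38 at a = 6: Pab(L + a)/(6LEI) = 133/EI
  span PQ: triangular load, peak 43: 7w₀L³/(360EI) = 428.1/EI
  relative rotation θ_0 = (561.1 + 0)/EI = 561.1/EI
A unit hogging moment at Q produces rotation L₁/(3EI) + L₂/(3EI) = 6.333/EI.
Slope continuity at Q: θ_0 = M_Q·6.333/EI, so M_Q = 561.1/6.333 = 88.59 kN·m (hogging).
Span PQ, ΣM about P with M_Q applied at Q: R_Q^{PQ}·8 = 686.7 + 88.59, so R_Q^{PQ} = 96.91 kN and R_P = 210 − 96.91 = 113.1 kN.
Span QR, ΣM about R: R_Q^{QR}·11 = 0 + 88.59, so R_Q^{QR} = 8.054 kN and R_R = 0 − 8.054 = -8.054 kN.
R_Q = 96.91 + 8.054 = 105 kN.

R_Q = 105 kN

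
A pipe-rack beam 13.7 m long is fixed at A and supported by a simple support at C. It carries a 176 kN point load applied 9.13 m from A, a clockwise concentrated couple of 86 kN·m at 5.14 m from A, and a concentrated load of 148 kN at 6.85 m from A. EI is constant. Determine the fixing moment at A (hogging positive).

Choose R_C as the redundant. The primary structure is the cantilever fixed at A.
Primary-structure tip deflection at C by superposition:
  point load 176 at a = 9.13: Pa²(3L − a)/(6EI) = 78171/EI
  clockwise couple 86 at a = 5.14: M₀a(2L − a)/(2EI) = 4920/EI
  point load 148 at a = 6.85: Pa²(3L − a)/(6EI) = 39642/EI
  δ_0 = 122733/EI
Flexibility coefficient — unit upward force at C: δ_{CC} = L³/(3EI) = 857.1/EI.
Compatibility at C: δ_0 − R_C·δ_{CC} = 0, so R_C = 122733/857.1 = 143.2 kN.
Moment equilibrium about A: M_A = Σ(load moments about A) − R_C·L = 2707 − 143.2×13.7 = 744.9 kN·m.

M_A = 744.9 kN·m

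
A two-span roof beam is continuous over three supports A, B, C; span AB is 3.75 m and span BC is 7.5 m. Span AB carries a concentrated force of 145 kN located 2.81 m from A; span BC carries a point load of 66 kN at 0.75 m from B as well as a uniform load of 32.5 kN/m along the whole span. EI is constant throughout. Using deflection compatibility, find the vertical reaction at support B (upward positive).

R_B = 374.1 kN

Release continuity at B by inserting a hinge; the redundant is the internal moment M_B. The primary structure is two simply-supported spans AB and BC.
End slopes at the hinge B, treating each span as simply supported:
  span AB: point load 145 at a = 2.81: Pab(L + a)/(6LEI) = 111.7/EI
  span BC: point load 66 at a = 0.75: Pab(L + b)/(6LEI) = 105.8/EI
  span BC: UDL 32.5: wL³/(24EI) = 571.3/EI
  relative rotation θ_0 = (111.7 + 677.1)/EI = 788.8/EI
A unit hogging moment at B produces rotation L₁/(3EI) + L₂/(3EI) = 3.75/EI.
Slope continuity at B: θ_0 = M_B·3.75/EI, so M_B = 788.8/3.75 = 210.3 kN·m (hogging).
Span AB, ΣM about A with M_B applied at B: R_B^{AB}·3.75 = 407.4 + 210.3, so R_B^{AB} = 164.7 kN and R_A = 145 − 164.7 = -19.74 kN.
Span BC, ΣM about C: R_B^{BC}·7.5 = 1360 + 210.3, so R_B^{BC} = 209.3 kN and R_C = 309.8 − 209.3 = 100.4 kN.
R_B = 164.7 + 209.3 = 374.1 kN.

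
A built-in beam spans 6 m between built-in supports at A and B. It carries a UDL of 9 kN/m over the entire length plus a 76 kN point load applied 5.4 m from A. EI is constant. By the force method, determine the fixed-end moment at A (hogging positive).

M_A = 31.1 kN·m

Release both end moments; the primary structure is a simply-supported span AB with redundants M_A and M_B.
On the primary (simply-supported) span, the end slopes from the loading are:
  at A: UDL 9: wL³/(24EI) = 81/EI
  at B: UDL 9: wL³/(24EI) = 81/EI
  at A: point load 76 at a = 5.4: Pab(L + b)/(6LEI) = 45.14/EI
  at B: point load 76 at a = 5.4: Pab(L + a)/(6LEI) = 77.98/EI
  θ_A0 = 126.1/EI,  θ_B0 = 159/EI
Flexibility coefficients: a unit moment at one end gives L/(3EI) there and L/(6EI) at the far end, so f₁₁ = f₂₂ = 2/EI and f₁₂ = f₂₁ = 1/EI.
Compatibility — zero rotation at each built-in end:
  2 M_A + 1 M_B = 126.1
  1 M_A + 2 M_B = 159
Solving the pair gives M_A = 31.1 kN·m and M_B = 63.94 kN·m (hogging).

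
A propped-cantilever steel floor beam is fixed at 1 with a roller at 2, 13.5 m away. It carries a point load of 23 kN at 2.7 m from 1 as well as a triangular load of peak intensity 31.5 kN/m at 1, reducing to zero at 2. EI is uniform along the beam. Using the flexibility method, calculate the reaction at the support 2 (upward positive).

Choose R_2 as the redundant. The primary structure is the cantilever fixed at 1.
Deflection at 2 on the released cantilever, summing each load's contribution:
  point load 23 at a = 2.7: Pa²(3L − a)/(6EI) = 1056/EI
  triangular load, peak 31.5 at the fixed end: w₀L⁴/(30EI) = 34876/EI
  δ_0 = 35932/EI
Flexibility coefficient — unit upward force at 2: δ_{22} = L³/(3EI) = 820.1/EI.
The prop prevents deflection at 2: R_2 = δ_0/δ_{22} = 35932/820.1 = 43.81 kN.

R_2 = 43.81 kN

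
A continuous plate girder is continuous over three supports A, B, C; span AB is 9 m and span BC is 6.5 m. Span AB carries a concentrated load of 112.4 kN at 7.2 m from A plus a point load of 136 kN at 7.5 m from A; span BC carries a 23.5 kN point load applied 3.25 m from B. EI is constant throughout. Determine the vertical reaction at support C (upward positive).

Insert a hinge at B; M_B is the redundant, and each span becomes simply supported.
End slopes at the hinge B, treating each span as simply supported:
  span AB: point load 112.4 at a = 7.2: Pab(L + a)/(6LEI) = 437/EI
  span AB: point load 136 at a = 7.5: Pab(L + a)/(6LEI) = 467.5/EI
  span BC: point load 23.5 at a = 3.25: Pab(L + b)/(6LEI) = 62.05/EI
  relative rotation θ_0 = (904.5 + 62.05)/EI = 966.6/EI
A unit hogging moment at B produces rotation L₁/(3EI) + L₂/(3EI) = 5.167/EI.
Slope continuity at B: θ_0 = M_B·5.167/EI, so M_B = 966.6/5.167 = 187.1 kN·m (hogging).
Span BC, ΣM about C: R_B^{BC}·6.5 = 76.38 + 187.1, so R_B^{BC} = 40.53 kN and R_C = 23.5 − 40.53 = -17.03 kN.

R_C = -17.03 kN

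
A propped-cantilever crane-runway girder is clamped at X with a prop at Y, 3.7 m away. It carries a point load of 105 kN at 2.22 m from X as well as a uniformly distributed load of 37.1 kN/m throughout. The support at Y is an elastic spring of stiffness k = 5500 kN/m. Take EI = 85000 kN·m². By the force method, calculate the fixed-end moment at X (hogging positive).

Choose R_Y as the redundant. The primary structure is the cantilever fixed at X.
Free-end deflection of the primary structure under the applied loading (downward +):
  point load 105 at a = 2.22: Pa²(3L − a)/(6EI) = 765.9/EI
  UDL 37.1: wL⁴/(8EI) = 869.1/EI
  δ_0 = 1635/EI
Tip deflection under a unit load at Y: L³/(3EI) = 16.88/EI.
With EI = 85000 kN·m²: δ_0 = 0.019235 m and δ_{YY} = 0.000199 m/kN.
Compatibility — the spring shortens by R_Y/k under the reaction it provides: δ_0 − R_Y·δ_{YY} = R_Y/k. With 1/k = 0.000182 m/kN, R_Y = δ_0 / (δ_{YY} + 1/k) = 0.019235 / (0.000199 + 0.000182) = 50.56 kN.
Moment equilibrium about X: M_X = Σ(load moments about X) − R_Y·L = 487 − 50.56×3.7 = 300 kN·m.

M_X = 300 kN·m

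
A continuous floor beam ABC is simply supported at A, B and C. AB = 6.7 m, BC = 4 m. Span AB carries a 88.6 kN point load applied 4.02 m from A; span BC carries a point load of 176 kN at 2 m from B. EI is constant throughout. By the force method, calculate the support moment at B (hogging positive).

Take M_B as the redundant. Released structure: two simple spans AB and BC with a hinge at B.
Rotations at B on the released spans (each span's end-slope, ×1/EI):
  span AB: point load 88.6 at a = 4.02: Pab(L + a)/(6LEI) = 254.5/EI
  span BC: point load 176 at a = 2: Pab(L + b)/(6LEI) = 176/EI
  relative rotation θ_0 = (254.5 + 176)/EI = 430.5/EI
A unit hogging moment at B produces rotation L₁/(3EI) + L₂/(3EI) = 3.567/EI.
Compatibility: M_B·(L₁+L₂)/(3EI) = θ_0, giving M_B = 120.7 kN·m (hogging).

M_B = 120.7 kN·m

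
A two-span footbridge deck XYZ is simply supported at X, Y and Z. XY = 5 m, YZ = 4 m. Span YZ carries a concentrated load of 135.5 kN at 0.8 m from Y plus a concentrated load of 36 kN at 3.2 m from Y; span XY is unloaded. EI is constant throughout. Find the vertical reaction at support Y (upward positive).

Take M_Y as the redundant. Released structure: two simple spans XY and YZ with a hinge at Y.
Rotations at Y on the released spans (each span's end-slope, ×1/EI):
  span YZ: point load 135.5 at a = 0.8: Pab(L + b)/(6LEI) = 104.1/EI
  span YZ: point load 36 at a = 3.2: Pab(L + b)/(6LEI) = 18.43/EI
  relative rotation θ_0 = (0 + 122.5)/EI = 122.5/EI
A unit hogging moment at Y produces rotation L₁/(3EI) + L₂/(3EI) = 3/EI.
Slope continuity at Y: θ_0 = M_Y·3/EI, so M_Y = 122.5/3 = 40.83 kN·m (hogging).
Span XY, ΣM about X with M_Y applied at Y: R_Y^{XY}·5 = 0 + 40.83, so R_Y^{XY} = 8.166 kN and R_X = 0 − 8.166 = -8.166 kN.
Span YZ, ΣM about Z: R_Y^{YZ}·4 = 462.4 + 40.83, so R_Y^{YZ} = 125.8 kN and R_Z = 171.5 − 125.8 = 45.69 kN.
R_Y = 8.166 + 125.8 = 134 kN.

R_Y = 134 kN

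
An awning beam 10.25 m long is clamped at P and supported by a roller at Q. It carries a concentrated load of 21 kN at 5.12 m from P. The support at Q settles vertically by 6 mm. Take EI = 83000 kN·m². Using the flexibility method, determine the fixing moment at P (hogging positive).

Choose R_Q as the redundant. The primary structure is the cantilever fixed at P.
Downward deflection at the released point Q due to the loads:
  point load 21 at a = 5.12: Pa²(3L − a)/(6EI) = 2352/EI
Tip deflection under a unit load at Q: L³/(3EI) = 359/EI.
With EI = 83000 kN·m²: δ_0 = 0.028332 m and δ_{QQ} = 0.004325 m/kN.
Compatibility — the beam at Q must follow the support down by 0.006 m: δ_0 − R_Q·δ_{QQ} = 0.006, so R_Q = (0.028332 − 0.006)/0.004325 = 5.164 kN.
Moment equilibrium about P: M_P = Σ(load moments about P) − R_Q·L = 107.5 − 5.164×10.25 = 54.59 kN·m.

M_P = 54.59 kN·m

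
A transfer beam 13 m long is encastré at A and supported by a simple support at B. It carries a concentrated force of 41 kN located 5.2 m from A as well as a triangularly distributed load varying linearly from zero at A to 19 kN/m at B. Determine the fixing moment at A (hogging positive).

Release the roller at B. Primary structure: cantilever fixed at A.
Downward deflection at the released point B due to the loads:
  point load 41 at a = 5.2: Pa²(3L − a)/(6EI) = 6245/EI
  triangular load, peak 19 at the free end: 11w₀L⁴/(120EI) = 49744/EI
  δ_0 = 55989/EI
Tip deflection under a unit load at B: L³/(3EI) = 732.3/EI.
Compatibility at B: δ_0 − R_B·δ_{BB} = 0, so R_B = 55989/732.3 = 76.45 kN.
Moment equilibrium about A: M_A = Σ(load moments about A) − R_B·L = 1284 − 76.45×13 = 289.6 kN·m.

M_A = 289.6 kN·m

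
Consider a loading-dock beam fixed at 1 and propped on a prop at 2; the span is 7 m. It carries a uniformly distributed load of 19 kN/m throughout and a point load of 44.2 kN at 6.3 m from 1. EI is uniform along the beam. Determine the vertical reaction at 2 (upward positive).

Remove the prop at 2; the released (primary) structure is a cantilever built in at 1.
Downward deflection at the released point 2 due to the loads:
  UDL 19: wL⁴/(8EI) = 5702/EI
  point load 44.2 at a = 6.3: Pa²(3L − a)/(6EI) = 4298/EI
  δ_0 = 10000/EI
Tip deflection under a unit load at 2: L³/(3EI) = 114.3/EI.
Compatibility at 2: δ_0 − R_2·δ_{22} = 0, so R_2 = 10000/114.3 = 87.47 kN.

R_2 = 87.47 kN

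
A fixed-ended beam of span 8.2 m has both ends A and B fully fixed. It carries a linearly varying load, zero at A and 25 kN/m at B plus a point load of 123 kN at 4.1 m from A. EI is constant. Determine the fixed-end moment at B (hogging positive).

Release both end moments; the primary structure is a simply-supported span AB with redundants M_A and M_B.
On the primary (simply-supported) span, the end slopes from the loading are:
  at A: triangular load, peak 25: 7w₀L³/(360EI) = 268/EI
  at B: triangular load, peak 25: w₀L³/(45EI) = 306.3/EI
  at A: point load 123 at a = 4.1: Pab(L + b)/(6LEI) = 516.9/EI
  at B: point load 123 at a = 4.1: Pab(L + a)/(6LEI) = 516.9/EI
  θ_A0 = 784.9/EI,  θ_B0 = 823.2/EI
Flexibility coefficients: a unit moment at one end gives L/(3EI) there and L/(6EI) at the far end, so f₁₁ = f₂₂ = 2.733/EI and f₁₂ = f₂₁ = 1.367/EI.
Compatibility — zero rotation at each built-in end:
  2.733 M_A + 1.367 M_B = 784.9
  1.367 M_A + 2.733 M_B = 823.2
Solving the pair gives M_A = 182.1 kN·m and M_B = 210.1 kN·m (hogging).

M_B = 210.1 kN·m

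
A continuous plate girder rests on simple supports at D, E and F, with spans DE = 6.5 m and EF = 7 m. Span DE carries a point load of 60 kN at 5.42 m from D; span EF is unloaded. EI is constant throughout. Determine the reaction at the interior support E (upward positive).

R_E = 57.11 kN

Release continuity at E by inserting a hinge; the redundant is the internal moment M_E. The primary structure is two simply-supported spans DE and EF.
End slopes at the hinge E, treating each span as simply supported:
  span DE: point load 60 at a = 5.42: Pab(L + a)/(6LEI) = 107.3/EI
  relative rotation θ_0 = (107.3 + 0)/EI = 107.3/EI
A unit hogging moment at E produces rotation L₁/(3EI) + L₂/(3EI) = 4.5/EI.
Compatibility: M_E·(L₁+L₂)/(3EI) = θ_0, giving M_E = 23.85 kN·m (hogging).
Span DE, ΣM about D with M_E applied at E: R_E^{DE}·6.5 = 325.2 + 23.85, so R_E^{DE} = 53.7 kN and R_D = 60 − 53.7 = 6.299 kN.
Span EF, ΣM about F: R_E^{EF}·7 = 0 + 23.85, so R_E^{EF} = 3.408 kN and R_F = 0 − 3.408 = -3.408 kN.
R_E = 53.7 + 3.408 = 57.11 kN.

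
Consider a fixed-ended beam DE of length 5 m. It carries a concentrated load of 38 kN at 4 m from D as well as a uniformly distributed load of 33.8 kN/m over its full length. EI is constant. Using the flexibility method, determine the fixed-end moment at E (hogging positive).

M_E = 94.74 kN·m

Take the two fixed-end moments M_D, M_E as redundants; the released structure is the simple span DE.
Simple-span end rotations at D and E under the given loads:
  at D: point load 38 at a = 4: Pab(L + b)/(6LEI) = 30.4/EI
  at E: point load 38 at a = 4: Pab(L + a)/(6LEI) = 45.6/EI
  at D: UDL 33.8: wL³/(24EI) = 176/EI
  at E: UDL 33.8: wL³/(24EI) = 176/EI
  θ_D0 = 206.4/EI,  θ_E0 = 221.6/EI
Flexibility coefficients: a unit moment at one end gives L/(3EI) there and L/(6EI) at the far end, so f₁₁ = f₂₂ = 1.667/EI and f₁₂ = f₂₁ = 0.8333/EI.
Compatibility — zero rotation at each built-in end:
  1.667 M_D + 0.8333 M_E = 206.4
  0.8333 M_D + 1.667 M_E = 221.6
Solving the pair gives M_D = 76.5 kN·m and M_E = 94.74 kN·m (hogging).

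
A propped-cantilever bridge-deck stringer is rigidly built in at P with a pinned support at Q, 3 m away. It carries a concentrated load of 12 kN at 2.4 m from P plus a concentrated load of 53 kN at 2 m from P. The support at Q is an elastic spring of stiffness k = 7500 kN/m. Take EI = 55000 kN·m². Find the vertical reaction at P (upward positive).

R_P = 45.2 kN

Release the roller at Q. Primary structure: cantilever fixed at P.
Primary-structure tip deflection at Q by superposition:
  point load 12 at a = 2.4: Pa²(3L − a)/(6EI) = 76.03/EI
  point load 53 at a = 2: Pa²(3L − a)/(6EI) = 247.3/EI
  δ_0 = 323.4/EI
Flexibility coefficient — unit upward force at Q: δ_{QQ} = L³/(3EI) = 9/EI.
With EI = 55000 kN·m²: δ_0 = 0.005879 m and δ_{QQ} = 0.000164 m/kN.
Compatibility — the spring shortens by R_Q/k under the reaction it provides: δ_0 − R_Q·δ_{QQ} = R_Q/k. With 1/k = 0.000133 m/kN, R_Q = δ_0 / (δ_{QQ} + 1/k) = 0.005879 / (0.000164 + 0.000133) = 19.8 kN.
Vertical equilibrium: R_P = ΣP − R_Q = 65 − 19.8 = 45.2 kN.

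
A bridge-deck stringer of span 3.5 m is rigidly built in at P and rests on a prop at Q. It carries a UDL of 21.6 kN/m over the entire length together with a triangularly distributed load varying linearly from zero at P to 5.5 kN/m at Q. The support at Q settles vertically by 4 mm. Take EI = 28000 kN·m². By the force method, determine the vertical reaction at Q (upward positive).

R_Q = 25.81 kN

Release the roller at Q. Primary structure: cantilever fixed at P.
Primary-structure tip deflection at Q by superposition:
  UDL 21.6: wL⁴/(8EI) = 405.2/EI
  triangular load, peak 5.5 at the free end: 11w₀L⁴/(120EI) = 75.66/EI
  δ_0 = 480.8/EI
Flexibility coefficient — unit upward force at Q: δ_{QQ} = L³/(3EI) = 14.29/EI.
With EI = 28000 kN·m²: δ_0 = 0.017172 m and δ_{QQ} = 0.00051 m/kN.
Compatibility — the beam at Q must follow the support down by 0.004 m: δ_0 − R_Q·δ_{QQ} = 0.004, so R_Q = (0.017172 − 0.004)/0.00051 = 25.81 kN.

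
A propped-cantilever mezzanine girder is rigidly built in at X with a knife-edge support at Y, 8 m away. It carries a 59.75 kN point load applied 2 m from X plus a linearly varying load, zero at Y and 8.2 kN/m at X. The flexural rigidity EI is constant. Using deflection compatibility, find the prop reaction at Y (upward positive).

Release the roller at Y. Primary structure: cantilever fixed at X.
Deflection at Y on the released cantilever, summing each load's contribution:
  point load 59.75 at a = 2: Pa²(3L − a)/(6EI) = 876.3/EI
  triangular load, peak 8.2 at the fixed end: w₀L⁴/(30EI) = 1120/EI
  δ_0 = 1996/EI
Tip deflection under a unit load at Y: L³/(3EI) = 170.7/EI.
The prop prevents deflection at Y: R_Y = δ_0/δ_{YY} = 1996/170.7 = 11.69 kN.

R_Y = 11.69 kN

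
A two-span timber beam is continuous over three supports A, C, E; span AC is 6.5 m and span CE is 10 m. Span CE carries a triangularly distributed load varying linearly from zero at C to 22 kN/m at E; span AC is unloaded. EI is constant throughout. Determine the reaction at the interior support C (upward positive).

R_C = 56.41 kN

Insert a hinge at C; M_C is the redundant, and each span becomes simply supported.
Rotations at C on the released spans (each span's end-slope, ×1/EI):
  span CE: triangular load, peak 22: 7w₀L³/(360EI) = 427.8/EI
  relative rotation θ_0 = (0 + 427.8)/EI = 427.8/EI
A unit hogging moment at C produces rotation L₁/(3EI) + L₂/(3EI) = 5.5/EI.
Slope continuity at C: θ_0 = M_C·5.5/EI, so M_C = 427.8/5.5 = 77.78 kN·m (hogging).
Span AC, ΣM about A with M_C applied at C: R_C^{AC}·6.5 = 0 + 77.78, so R_C^{AC} = 11.97 kN and R_A = 0 − 11.97 = -11.97 kN.
Span CE, ΣM about E: R_C^{CE}·10 = 366.7 + 77.78, so R_C^{CE} = 44.44 kN and R_E = 110 − 44.44 = 65.56 kN.
R_C = 11.97 + 44.44 = 56.41 kN.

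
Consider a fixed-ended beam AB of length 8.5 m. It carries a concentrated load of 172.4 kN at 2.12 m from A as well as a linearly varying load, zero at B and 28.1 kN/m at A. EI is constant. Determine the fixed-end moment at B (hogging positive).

Take the two fixed-end moments M_A, M_B as redundants; the released structure is the simple span AB.
End rotations of the released simple span under the applied load (×1/EI):
  at A: point load 172.4 at a = 2.12: Pab(L + b)/(6LEI) = 680.3/EI
  at B: point load 172.4 at a = 2.12: Pab(L + a)/(6LEI) = 485.6/EI
  at A: triangular load, peak 28.1: w₀L³/(45EI) = 383.5/EI
  at B: triangular load, peak 28.1: 7w₀L³/(360EI) = 335.6/EI
  θ_A0 = 1064/EI,  θ_B0 = 821.1/EI
Flexibility coefficients: a unit moment at one end gives L/(3EI) there and L/(6EI) at the far end, so f₁₁ = f₂₂ = 2.833/EI and f₁₂ = f₂₁ = 1.417/EI.
Compatibility — zero rotation at each built-in end:
  2.833 M_A + 1.417 M_B = 1064
  1.417 M_A + 2.833 M_B = 821.1
Solving the pair gives M_A = 307.4 kN·m and M_B = 136.1 kN·m (hogging).

M_B = 136.1 kN·m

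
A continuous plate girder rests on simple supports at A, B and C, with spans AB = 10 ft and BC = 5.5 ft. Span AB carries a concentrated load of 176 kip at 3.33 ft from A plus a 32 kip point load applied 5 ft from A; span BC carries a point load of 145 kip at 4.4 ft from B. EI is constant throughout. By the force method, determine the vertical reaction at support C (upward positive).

Take M_B as the redundant. Released structure: two simple spans AB and BC with a hinge at B.
Rotations at B on the released spans (each span's end-slope, ×1/EI):
  span AB: point load 176 at a = 3.33: Pab(L + a)/(6LEI) = 868.5/EI
  span AB: point load 32 at a = 5: Pab(L + a)/(6LEI) = 200/EI
  span BC: point load 145 at a = 4.4: Pab(L + b)/(6LEI) = 140.4/EI
  relative rotation θ_0 = (1068 + 140.4)/EI = 1209/EI
A unit hogging moment at B produces rotation L₁/(3EI) + L₂/(3EI) = 5.167/EI.
Compatibility: M_B·(L₁+L₂)/(3EI) = θ_0, giving M_B = 234 kip·ft (hogging).
Span BC, ΣM about C: R_B^{BC}·5.5 = 159.5 + 234, so R_B^{BC} = 71.54 kip and R_C = 145 − 71.54 = 73.46 kip.

R_C = 73.46 kip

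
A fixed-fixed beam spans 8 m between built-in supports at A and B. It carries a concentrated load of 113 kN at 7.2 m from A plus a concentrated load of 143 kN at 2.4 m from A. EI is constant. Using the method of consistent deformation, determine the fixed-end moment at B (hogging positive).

M_B = 145.3 kN·m

Take the two fixed-end moments M_A, M_B as redundants; the released structure is the simple span AB.
Simple-span end rotations at A and B under the given loads:
  at A: point load 113 at a = 7.2: Pab(L + b)/(6LEI) = 119.3/EI
  at B: point load 113 at a = 7.2: Pab(L + a)/(6LEI) = 206.1/EI
  at A: point load 143 at a = 2.4: Pab(L + b)/(6LEI) = 544.5/EI
  at B: point load 143 at a = 2.4: Pab(L + a)/(6LEI) = 416.4/EI
  θ_A0 = 663.9/EI,  θ_B0 = 622.5/EI
Flexibility coefficients: a unit moment at one end gives L/(3EI) there and L/(6EI) at the far end, so f₁₁ = f₂₂ = 2.667/EI and f₁₂ = f₂₁ = 1.333/EI.
Compatibility — zero rotation at each built-in end:
  2.667 M_A + 1.333 M_B = 663.9
  1.333 M_A + 2.667 M_B = 622.5
Solving the pair gives M_A = 176.3 kN·m and M_B = 145.3 kN·m (hogging).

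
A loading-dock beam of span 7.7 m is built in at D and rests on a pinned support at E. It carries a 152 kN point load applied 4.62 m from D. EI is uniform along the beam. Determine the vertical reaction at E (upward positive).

Release the roller at E. Primary structure: cantilever fixed at D.
Primary-structure tip deflection at E by superposition:
  point load 152 at a = 4.62: Pa²(3L − a)/(6EI) = 9993/EI
Flexibility coefficient — unit upward force at E: δ_{EE} = L³/(3EI) = 152.2/EI.
The prop prevents deflection at E: R_E = δ_0/δ_{EE} = 9993/152.2 = 65.66 kN.

R_E = 65.66 kN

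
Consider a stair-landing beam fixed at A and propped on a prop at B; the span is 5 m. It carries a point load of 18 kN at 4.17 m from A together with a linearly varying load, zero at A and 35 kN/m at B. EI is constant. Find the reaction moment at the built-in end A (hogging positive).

Release the roller at B. Primary structure: cantilever fixed at A.
Primary-structure tip deflection at B by superposition:
  point load 18 at a = 4.17: Pa²(3L − a)/(6EI) = 565/EI
  triangular load, peak 35 at the free end: 11w₀L⁴/(120EI) = 2005/EI
  δ_0 = 2570/EI
Flexibility coefficient — unit upward force at B: δ_{BB} = L³/(3EI) = 41.67/EI.
The prop prevents deflection at B: R_B = δ_0/δ_{BB} = 2570/41.67 = 61.68 kN.
Moment equilibrium about A: M_A = Σ(load moments about A) − R_B·L = 366.7 − 61.68×5 = 58.31 kN·m.

M_A = 58.31 kN·m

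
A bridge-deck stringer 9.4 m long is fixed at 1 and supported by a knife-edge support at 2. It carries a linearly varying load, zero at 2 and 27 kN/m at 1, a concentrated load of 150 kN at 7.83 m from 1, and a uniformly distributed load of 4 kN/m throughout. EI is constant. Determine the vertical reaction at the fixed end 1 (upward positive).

R_1 = 162.3 kN

Choose R_2 as the redundant. The primary structure is the cantilever fixed at 1.
Primary-structure tip deflection at 2 by superposition:
  triangular load, peak 27 at the fixed end: w₀L⁴/(30EI) = 7027/EI
  point load 150 at a = 7.83: Pa²(3L − a)/(6EI) = 31222/EI
  UDL 4: wL⁴/(8EI) = 3904/EI
  δ_0 = 42152/EI
Flexibility coefficient — unit upward force at 2: δ_{22} = L³/(3EI) = 276.9/EI.
Compatibility at 2: δ_0 − R_2·δ_{22} = 0, so R_2 = 42152/276.9 = 152.2 kN.
Vertical equilibrium: R_1 = ΣP − R_2 = 314.5 − 152.2 = 162.3 kN.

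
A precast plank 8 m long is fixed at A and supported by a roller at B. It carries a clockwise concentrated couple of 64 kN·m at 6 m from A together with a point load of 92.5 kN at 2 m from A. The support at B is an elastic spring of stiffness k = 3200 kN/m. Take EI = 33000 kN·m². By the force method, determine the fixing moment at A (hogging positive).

Release the roller at B. Primary structure: cantilever fixed at A.
Downward deflection at the released point B due to the loads:
  clockwise couple 64 at a = 6: M₀a(2L − a)/(2EI) = 1920/EI
  point load 92.5 at a = 2: Pa²(3L − a)/(6EI) = 1357/EI
  δ_0 = 3277/EI
Tip deflection under a unit load at B: L³/(3EI) = 170.7/EI.
With EI = 33000 kN·m²: δ_0 = 0.099293 m and δ_{BB} = 0.005172 m/kN.
Compatibility — the spring shortens by R_B/k under the reaction it provides: δ_0 − R_B·δ_{BB} = R_B/k. With 1/k = 0.000313 m/kN, R_B = δ_0 / (δ_{BB} + 1/k) = 0.099293 / (0.005172 + 0.000313) = 18.11 kN.
Moment equilibrium about A: M_A = Σ(load moments about A) − R_B·L = 249 − 18.11×8 = 104.2 kN·m.

M_A = 104.2 kN·m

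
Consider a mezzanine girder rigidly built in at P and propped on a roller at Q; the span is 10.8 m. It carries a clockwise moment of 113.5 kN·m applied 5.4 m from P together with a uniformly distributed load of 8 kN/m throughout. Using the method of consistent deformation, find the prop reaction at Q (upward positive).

Choose R_Q as the redundant. The primary structure is the cantilever fixed at P.
Free-end deflection of the primary structure under the applied loading (downward +):
  clockwise couple 113.5 at a = 5.4: M₀a(2L − a)/(2EI) = 4964/EI
  UDL 8: wL⁴/(8EI) = 13605/EI
  δ_0 = 18569/EI
Tip deflection under a unit load at Q: L³/(3EI) = 419.9/EI.
The prop prevents deflection at Q: R_Q = δ_0/δ_{QQ} = 18569/419.9 = 44.22 kN.

R_Q = 44.22 kN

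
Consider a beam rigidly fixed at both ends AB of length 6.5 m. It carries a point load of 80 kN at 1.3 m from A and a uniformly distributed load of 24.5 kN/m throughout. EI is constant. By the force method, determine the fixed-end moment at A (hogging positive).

Take the two fixed-end moments M_A, M_B as redundants; the released structure is the simple span AB.
End rotations of the released simple span under the applied load (×1/EI):
  at A: point load 80 at a = 1.3: Pab(L + b)/(6LEI) = 162.2/EI
  at B: point load 80 at a = 1.3: Pab(L + a)/(6LEI) = 108.2/EI
  at A: UDL 24.5: wL³/(24EI) = 280.3/EI
  at B: UDL 24.5: wL³/(24EI) = 280.3/EI
  θ_A0 = 442.6/EI,  θ_B0 = 388.5/EI
Flexibility coefficients: a unit moment at one end gives L/(3EI) there and L/(6EI) at the far end, so f₁₁ = f₂₂ = 2.167/EI and f₁₂ = f₂₁ = 1.083/EI.
Compatibility — zero rotation at each built-in end:
  2.167 M_A + 1.083 M_B = 442.6
  1.083 M_A + 2.167 M_B = 388.5
Solving the pair gives M_A = 152.8 kN·m and M_B = 102.9 kN·m (hogging).

M_A = 152.8 kN·m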